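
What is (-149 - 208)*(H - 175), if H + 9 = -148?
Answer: 118524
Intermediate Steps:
H = -157 (H = -9 - 148 = -157)
(-149 - 208)*(H - 175) = (-149 - 208)*(-157 - 175) = -357*(-332) = 118524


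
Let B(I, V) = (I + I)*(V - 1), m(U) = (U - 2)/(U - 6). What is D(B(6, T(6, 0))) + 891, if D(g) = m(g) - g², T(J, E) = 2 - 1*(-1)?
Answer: 2846/9 ≈ 316.22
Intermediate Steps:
m(U) = (-2 + U)/(-6 + U)
T(J, E) = 3 (T(J, E) = 2 + 1 = 3)
B(I, V) = 2*I*(-1 + V) (B(I, V) = (2*I)*(-1 + V) = 2*I*(-1 + V))
D(g) = -g² + (-2 + g)/(-6 + g) (D(g) = (-2 + g)/(-6 + g) - g² = -g² + (-2 + g)/(-6 + g))
D(B(6, T(6, 0))) + 891 = (-2 + 2*6*(-1 + 3) + (2*6*(-1 + 3))²*(6 - 2*6*(-1 + 3)))/(-6 + 2*6*(-1 + 3)) + 891 = (-2 + 2*6*2 + (2*6*2)²*(6 - 2*6*2))/(-6 + 2*6*2) + 891 = (-2 + 24 + 24²*(6 - 1*24))/(-6 + 24) + 891 = (-2 + 24 + 576*(6 - 24))/18 + 891 = (-2 + 24 + 576*(-18))/18 + 891 = (-2 + 24 - 10368)/18 + 891 = (1/18)*(-10346) + 891 = -5173/9 + 891 = 2846/9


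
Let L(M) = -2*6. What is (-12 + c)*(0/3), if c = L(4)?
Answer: 0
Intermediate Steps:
L(M) = -12
c = -12
(-12 + c)*(0/3) = (-12 - 12)*(0/3) = -0/3 = -24*0 = 0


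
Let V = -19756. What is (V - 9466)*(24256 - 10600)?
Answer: -399055632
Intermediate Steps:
(V - 9466)*(24256 - 10600) = (-19756 - 9466)*(24256 - 10600) = -29222*13656 = -399055632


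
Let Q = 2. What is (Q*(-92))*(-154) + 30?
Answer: 28366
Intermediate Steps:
(Q*(-92))*(-154) + 30 = (2*(-92))*(-154) + 30 = -184*(-154) + 30 = 28336 + 30 = 28366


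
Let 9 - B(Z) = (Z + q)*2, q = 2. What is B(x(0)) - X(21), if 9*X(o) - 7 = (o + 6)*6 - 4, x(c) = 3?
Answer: -58/3 ≈ -19.333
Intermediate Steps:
X(o) = 13/3 + 2*o/3 (X(o) = 7/9 + ((o + 6)*6 - 4)/9 = 7/9 + ((6 + o)*6 - 4)/9 = 7/9 + ((36 + 6*o) - 4)/9 = 7/9 + (32 + 6*o)/9 = 7/9 + (32/9 + 2*o/3) = 13/3 + 2*o/3)
B(Z) = 5 - 2*Z (B(Z) = 9 - (Z + 2)*2 = 9 - (2 + Z)*2 = 9 - (4 + 2*Z) = 9 + (-4 - 2*Z) = 5 - 2*Z)
B(x(0)) - X(21) = (5 - 2*3) - (13/3 + (⅔)*21) = (5 - 6) - (13/3 + 14) = -1 - 1*55/3 = -1 - 55/3 = -58/3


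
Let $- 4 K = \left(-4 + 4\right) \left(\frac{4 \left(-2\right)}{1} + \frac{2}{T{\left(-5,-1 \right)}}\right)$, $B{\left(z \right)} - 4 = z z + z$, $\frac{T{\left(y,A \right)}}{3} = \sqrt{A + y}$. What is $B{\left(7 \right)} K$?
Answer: $0$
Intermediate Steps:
$T{\left(y,A \right)} = 3 \sqrt{A + y}$
$B{\left(z \right)} = 4 + z + z^{2}$ ($B{\left(z \right)} = 4 + \left(z z + z\right) = 4 + \left(z^{2} + z\right) = 4 + \left(z + z^{2}\right) = 4 + z + z^{2}$)
$K = 0$ ($K = - \frac{\left(-4 + 4\right) \left(\frac{4 \left(-2\right)}{1} + \frac{2}{3 \sqrt{-1 - 5}}\right)}{4} = - \frac{0 \left(\left(-8\right) 1 + \frac{2}{3 \sqrt{-6}}\right)}{4} = - \frac{0 \left(-8 + \frac{2}{3 i \sqrt{6}}\right)}{4} = - \frac{0 \left(-8 + 2 \left(- \frac{i \sqrt{6}}{18}\right)\right)}{4} = - \frac{0 \left(-8 - \frac{i \sqrt{6}}{9}\right)}{4} = \left(- \frac{1}{4}\right) 0 = 0$)
$B{\left(7 \right)} K = \left(4 + 7 + 7^{2}\right) 0 = \left(4 + 7 + 49\right) 0 = 60 \cdot 0 = 0$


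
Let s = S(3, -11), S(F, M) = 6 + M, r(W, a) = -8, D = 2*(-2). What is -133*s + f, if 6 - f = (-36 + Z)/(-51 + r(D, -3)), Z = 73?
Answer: 39626/59 ≈ 671.63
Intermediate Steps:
D = -4
f = 391/59 (f = 6 - (-36 + 73)/(-51 - 8) = 6 - 37/(-59) = 6 - 37*(-1)/59 = 6 - 1*(-37/59) = 6 + 37/59 = 391/59 ≈ 6.6271)
s = -5 (s = 6 - 11 = -5)
-133*s + f = -133*(-5) + 391/59 = 665 + 391/59 = 39626/59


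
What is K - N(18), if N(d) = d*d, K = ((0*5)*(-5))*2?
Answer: -324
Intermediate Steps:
K = 0 (K = (0*(-5))*2 = 0*2 = 0)
N(d) = d²
K - N(18) = 0 - 1*18² = 0 - 1*324 = 0 - 324 = -324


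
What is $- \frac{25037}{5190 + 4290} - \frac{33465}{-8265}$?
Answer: $\frac{7354493}{5223480} \approx 1.408$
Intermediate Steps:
$- \frac{25037}{5190 + 4290} - \frac{33465}{-8265} = - \frac{25037}{9480} - - \frac{2231}{551} = \left(-25037\right) \frac{1}{9480} + \frac{2231}{551} = - \frac{25037}{9480} + \frac{2231}{551} = \frac{7354493}{5223480}$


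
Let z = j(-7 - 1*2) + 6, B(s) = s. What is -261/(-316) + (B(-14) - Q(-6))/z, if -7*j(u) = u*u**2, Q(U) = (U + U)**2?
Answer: -148265/243636 ≈ -0.60855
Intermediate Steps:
Q(U) = 4*U**2 (Q(U) = (2*U)**2 = 4*U**2)
j(u) = -u**3/7 (j(u) = -u*u**2/7 = -u**3/7)
z = 771/7 (z = -(-7 - 1*2)**3/7 + 6 = -(-7 - 2)**3/7 + 6 = -1/7*(-9)**3 + 6 = -1/7*(-729) + 6 = 729/7 + 6 = 771/7 ≈ 110.14)
-261/(-316) + (B(-14) - Q(-6))/z = -261/(-316) + (-14 - 4*(-6)**2)/(771/7) = -261*(-1/316) + (-14 - 4*36)*(7/771) = 261/316 + (-14 - 1*144)*(7/771) = 261/316 + (-14 - 144)*(7/771) = 261/316 - 158*7/771 = 261/316 - 1106/771 = -148265/243636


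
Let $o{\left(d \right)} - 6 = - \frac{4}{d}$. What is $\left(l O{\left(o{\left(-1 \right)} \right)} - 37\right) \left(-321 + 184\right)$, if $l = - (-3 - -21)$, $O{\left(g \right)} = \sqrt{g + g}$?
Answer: $5069 + 4932 \sqrt{5} \approx 16097.0$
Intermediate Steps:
$o{\left(d \right)} = 6 - \frac{4}{d}$
$O{\left(g \right)} = \sqrt{2} \sqrt{g}$ ($O{\left(g \right)} = \sqrt{2 g} = \sqrt{2} \sqrt{g}$)
$l = -18$ ($l = - (-3 + 21) = \left(-1\right) 18 = -18$)
$\left(l O{\left(o{\left(-1 \right)} \right)} - 37\right) \left(-321 + 184\right) = \left(- 18 \sqrt{2} \sqrt{6 - \frac{4}{-1}} - 37\right) \left(-321 + 184\right) = \left(- 18 \sqrt{2} \sqrt{6 - -4} - 37\right) \left(-137\right) = \left(- 18 \sqrt{2} \sqrt{6 + 4} - 37\right) \left(-137\right) = \left(- 18 \sqrt{2} \sqrt{10} - 37\right) \left(-137\right) = \left(- 18 \cdot 2 \sqrt{5} - 37\right) \left(-137\right) = \left(- 36 \sqrt{5} - 37\right) \left(-137\right) = \left(-37 - 36 \sqrt{5}\right) \left(-137\right) = 5069 + 4932 \sqrt{5}$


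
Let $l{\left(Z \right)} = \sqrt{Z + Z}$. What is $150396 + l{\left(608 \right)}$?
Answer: $150396 + 8 \sqrt{19} \approx 1.5043 \cdot 10^{5}$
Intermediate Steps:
$l{\left(Z \right)} = \sqrt{2} \sqrt{Z}$ ($l{\left(Z \right)} = \sqrt{2 Z} = \sqrt{2} \sqrt{Z}$)
$150396 + l{\left(608 \right)} = 150396 + \sqrt{2} \sqrt{608} = 150396 + \sqrt{2} \cdot 4 \sqrt{38} = 150396 + 8 \sqrt{19}$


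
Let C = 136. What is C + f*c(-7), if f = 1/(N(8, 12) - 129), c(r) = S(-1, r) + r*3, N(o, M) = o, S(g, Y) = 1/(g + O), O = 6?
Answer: 82384/605 ≈ 136.17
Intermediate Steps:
S(g, Y) = 1/(6 + g) (S(g, Y) = 1/(g + 6) = 1/(6 + g))
c(r) = 1/5 + 3*r (c(r) = 1/(6 - 1) + r*3 = 1/5 + 3*r)
f = -1/121 (f = 1/(8 - 129) = 1/(-121) = -1/121 ≈ -0.0082645)
C + f*c(-7) = 136 - (1/5 + 3*(-7))/121 = 136 - (1/5 - 21)/121 = 136 - 1/121*(-104/5) = 136 + 104/605 = 82384/605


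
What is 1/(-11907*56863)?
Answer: -1/677067741 ≈ -1.4770e-9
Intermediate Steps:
1/(-11907*56863) = -1/11907*1/56863 = -1/677067741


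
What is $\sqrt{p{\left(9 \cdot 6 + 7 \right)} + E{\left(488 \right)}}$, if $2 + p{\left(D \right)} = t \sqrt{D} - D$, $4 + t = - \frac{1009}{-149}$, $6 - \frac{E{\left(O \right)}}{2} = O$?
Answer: $\frac{\sqrt{-22800427 + 61537 \sqrt{61}}}{149} \approx 31.707 i$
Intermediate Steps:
$E{\left(O \right)} = 12 - 2 O$
$t = \frac{413}{149}$ ($t = -4 - \frac{1009}{-149} = -4 - - \frac{1009}{149} = -4 + \frac{1009}{149} = \frac{413}{149} \approx 2.7718$)
$p{\left(D \right)} = -2 - D + \frac{413 \sqrt{D}}{149}$ ($p{\left(D \right)} = -2 + \left(\frac{413 \sqrt{D}}{149} - D\right) = -2 + \left(- D + \frac{413 \sqrt{D}}{149}\right) = -2 - D + \frac{413 \sqrt{D}}{149}$)
$\sqrt{p{\left(9 \cdot 6 + 7 \right)} + E{\left(488 \right)}} = \sqrt{\left(-2 - \left(9 \cdot 6 + 7\right) + \frac{413 \sqrt{9 \cdot 6 + 7}}{149}\right) + \left(12 - 976\right)} = \sqrt{\left(-2 - \left(54 + 7\right) + \frac{413 \sqrt{54 + 7}}{149}\right) + \left(12 - 976\right)} = \sqrt{\left(-2 - 61 + \frac{413 \sqrt{61}}{149}\right) - 964} = \sqrt{\left(-63 + \frac{413 \sqrt{61}}{149}\right) - 964} = \sqrt{-1027 + \frac{413 \sqrt{61}}{149}}$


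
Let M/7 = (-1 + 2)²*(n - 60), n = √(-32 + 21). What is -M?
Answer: 420 - 7*I*√11 ≈ 420.0 - 23.216*I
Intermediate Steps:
n = I*√11 (n = √(-11) = I*√11 ≈ 3.3166*I)
M = -420 + 7*I*√11 (M = 7*((-1 + 2)²*(I*√11 - 60)) = 7*(1²*(-60 + I*√11)) = 7*(1*(-60 + I*√11)) = 7*(-60 + I*√11) = -420 + 7*I*√11 ≈ -420.0 + 23.216*I)
-M = -(-420 + 7*I*√11) = 420 - 7*I*√11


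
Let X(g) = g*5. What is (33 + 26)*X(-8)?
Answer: -2360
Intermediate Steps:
X(g) = 5*g
(33 + 26)*X(-8) = (33 + 26)*(5*(-8)) = 59*(-40) = -2360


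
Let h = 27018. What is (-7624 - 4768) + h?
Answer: 14626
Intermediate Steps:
(-7624 - 4768) + h = (-7624 - 4768) + 27018 = -12392 + 27018 = 14626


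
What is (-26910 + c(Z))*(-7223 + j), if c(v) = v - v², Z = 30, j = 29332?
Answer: -614188020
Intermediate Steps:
(-26910 + c(Z))*(-7223 + j) = (-26910 + 30*(1 - 1*30))*(-7223 + 29332) = (-26910 + 30*(1 - 30))*22109 = (-26910 + 30*(-29))*22109 = (-26910 - 870)*22109 = -27780*22109 = -614188020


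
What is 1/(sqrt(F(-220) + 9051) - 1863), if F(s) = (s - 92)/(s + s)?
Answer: -11385/21154939 - 2*sqrt(760595)/63464817 ≈ -0.00056566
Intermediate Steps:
F(s) = (-92 + s)/(2*s) (F(s) = (-92 + s)/((2*s)) = (-92 + s)*(1/(2*s)) = (-92 + s)/(2*s))
1/(sqrt(F(-220) + 9051) - 1863) = 1/(sqrt((1/2)*(-92 - 220)/(-220) + 9051) - 1863) = 1/(sqrt((1/2)*(-1/220)*(-312) + 9051) - 1863) = 1/(sqrt(39/55 + 9051) - 1863) = 1/(sqrt(497844/55) - 1863) = 1/(6*sqrt(760595)/55 - 1863) = 1/(-1863 + 6*sqrt(760595)/55)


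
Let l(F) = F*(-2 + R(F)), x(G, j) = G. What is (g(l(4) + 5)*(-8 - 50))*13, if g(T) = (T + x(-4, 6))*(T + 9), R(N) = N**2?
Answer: -3008460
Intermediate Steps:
l(F) = F*(-2 + F**2)
g(T) = (-4 + T)*(9 + T) (g(T) = (T - 4)*(T + 9) = (-4 + T)*(9 + T))
(g(l(4) + 5)*(-8 - 50))*13 = ((-36 + (4*(-2 + 4**2) + 5)**2 + 5*(4*(-2 + 4**2) + 5))*(-8 - 50))*13 = ((-36 + (4*(-2 + 16) + 5)**2 + 5*(4*(-2 + 16) + 5))*(-58))*13 = ((-36 + (4*14 + 5)**2 + 5*(4*14 + 5))*(-58))*13 = ((-36 + (56 + 5)**2 + 5*(56 + 5))*(-58))*13 = ((-36 + 61**2 + 5*61)*(-58))*13 = ((-36 + 3721 + 305)*(-58))*13 = (3990*(-58))*13 = -231420*13 = -3008460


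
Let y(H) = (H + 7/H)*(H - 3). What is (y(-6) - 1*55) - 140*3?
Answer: -821/2 ≈ -410.50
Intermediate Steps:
y(H) = (-3 + H)*(H + 7/H) (y(H) = (H + 7/H)*(-3 + H) = (-3 + H)*(H + 7/H))
(y(-6) - 1*55) - 140*3 = ((7 + (-6)² - 21/(-6) - 3*(-6)) - 1*55) - 140*3 = ((7 + 36 - 21*(-⅙) + 18) - 55) - 420 = ((7 + 36 + 7/2 + 18) - 55) - 420 = (129/2 - 55) - 420 = 19/2 - 420 = -821/2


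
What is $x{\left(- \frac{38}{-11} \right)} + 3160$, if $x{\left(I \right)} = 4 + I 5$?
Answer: $\frac{34994}{11} \approx 3181.3$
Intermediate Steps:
$x{\left(I \right)} = 4 + 5 I$
$x{\left(- \frac{38}{-11} \right)} + 3160 = \left(4 + 5 \left(- \frac{38}{-11}\right)\right) + 3160 = \left(4 + 5 \left(\left(-38\right) \left(- \frac{1}{11}\right)\right)\right) + 3160 = \left(4 + 5 \cdot \frac{38}{11}\right) + 3160 = \left(4 + \frac{190}{11}\right) + 3160 = \frac{234}{11} + 3160 = \frac{34994}{11}$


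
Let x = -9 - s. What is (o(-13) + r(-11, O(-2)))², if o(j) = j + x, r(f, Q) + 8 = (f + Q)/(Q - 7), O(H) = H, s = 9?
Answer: 114244/81 ≈ 1410.4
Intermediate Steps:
x = -18 (x = -9 - 1*9 = -9 - 9 = -18)
r(f, Q) = -8 + (Q + f)/(-7 + Q) (r(f, Q) = -8 + (f + Q)/(Q - 7) = -8 + (Q + f)/(-7 + Q))
o(j) = -18 + j (o(j) = j - 18 = -18 + j)
(o(-13) + r(-11, O(-2)))² = ((-18 - 13) + (56 - 11 - 7*(-2))/(-7 - 2))² = (-31 + (56 - 11 + 14)/(-9))² = (-31 - ⅑*59)² = (-31 - 59/9)² = (-338/9)² = 114244/81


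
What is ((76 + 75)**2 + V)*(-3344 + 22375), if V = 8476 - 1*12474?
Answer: 357839893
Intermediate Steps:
V = -3998 (V = 8476 - 12474 = -3998)
((76 + 75)**2 + V)*(-3344 + 22375) = ((76 + 75)**2 - 3998)*(-3344 + 22375) = (151**2 - 3998)*19031 = (22801 - 3998)*19031 = 18803*19031 = 357839893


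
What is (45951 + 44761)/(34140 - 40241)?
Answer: -90712/6101 ≈ -14.868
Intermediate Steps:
(45951 + 44761)/(34140 - 40241) = 90712/(-6101) = 90712*(-1/6101) = -90712/6101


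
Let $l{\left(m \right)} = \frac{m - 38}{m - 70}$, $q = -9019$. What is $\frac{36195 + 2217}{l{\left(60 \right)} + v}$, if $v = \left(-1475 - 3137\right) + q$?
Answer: $- \frac{10670}{3787} \approx -2.8175$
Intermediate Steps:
$l{\left(m \right)} = \frac{-38 + m}{-70 + m}$
$v = -13631$ ($v = \left(-1475 - 3137\right) - 9019 = -4612 - 9019 = -13631$)
$\frac{36195 + 2217}{l{\left(60 \right)} + v} = \frac{36195 + 2217}{\frac{-38 + 60}{-70 + 60} - 13631} = \frac{38412}{\frac{1}{-10} \cdot 22 - 13631} = \frac{38412}{\left(- \frac{1}{10}\right) 22 - 13631} = \frac{38412}{- \frac{11}{5} - 13631} = \frac{38412}{- \frac{68166}{5}} = 38412 \left(- \frac{5}{68166}\right) = - \frac{10670}{3787}$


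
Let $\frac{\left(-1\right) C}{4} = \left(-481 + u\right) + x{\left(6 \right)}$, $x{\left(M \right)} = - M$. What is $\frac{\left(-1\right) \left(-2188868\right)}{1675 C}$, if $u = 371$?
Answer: $\frac{547217}{194300} \approx 2.8164$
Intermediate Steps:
$C = 464$ ($C = - 4 \left(\left(-481 + 371\right) - 6\right) = - 4 \left(-110 - 6\right) = \left(-4\right) \left(-116\right) = 464$)
$\frac{\left(-1\right) \left(-2188868\right)}{1675 C} = \frac{\left(-1\right) \left(-2188868\right)}{1675 \cdot 464} = \frac{2188868}{777200} = 2188868 \cdot \frac{1}{777200} = \frac{547217}{194300}$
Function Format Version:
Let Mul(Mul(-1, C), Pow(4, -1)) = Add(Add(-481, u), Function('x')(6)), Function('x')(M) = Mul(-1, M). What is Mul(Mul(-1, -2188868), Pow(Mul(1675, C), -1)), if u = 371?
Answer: Rational(547217, 194300) ≈ 2.8164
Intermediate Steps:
C = 464 (C = Mul(-4, Add(Add(-481, 371), Mul(-1, 6))) = Mul(-4, Add(-110, -6)) = Mul(-4, -116) = 464)
Mul(Mul(-1, -2188868), Pow(Mul(1675, C), -1)) = Mul(Mul(-1, -2188868), Pow(Mul(1675, 464), -1)) = Mul(2188868, Pow(777200, -1)) = Mul(2188868, Rational(1, 777200)) = Rational(547217, 194300)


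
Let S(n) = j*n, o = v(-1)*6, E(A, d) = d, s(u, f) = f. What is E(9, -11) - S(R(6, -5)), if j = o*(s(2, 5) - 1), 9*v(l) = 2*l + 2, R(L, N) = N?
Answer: -11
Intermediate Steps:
v(l) = 2/9 + 2*l/9 (v(l) = (2*l + 2)/9 = (2 + 2*l)/9 = 2/9 + 2*l/9)
o = 0 (o = (2/9 + (2/9)*(-1))*6 = (2/9 - 2/9)*6 = 0*6 = 0)
j = 0 (j = 0*(5 - 1) = 0*4 = 0)
S(n) = 0 (S(n) = 0*n = 0)
E(9, -11) - S(R(6, -5)) = -11 - 1*0 = -11 + 0 = -11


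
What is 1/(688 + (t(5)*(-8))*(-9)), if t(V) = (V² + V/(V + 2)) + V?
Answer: 7/20296 ≈ 0.00034490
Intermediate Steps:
t(V) = V + V² + V/(2 + V) (t(V) = (V² + V/(2 + V)) + V = V + V² + V/(2 + V))
1/(688 + (t(5)*(-8))*(-9)) = 1/(688 + ((5*(3 + 5² + 3*5)/(2 + 5))*(-8))*(-9)) = 1/(688 + ((5*(3 + 25 + 15)/7)*(-8))*(-9)) = 1/(688 + ((5*(⅐)*43)*(-8))*(-9)) = 1/(688 + ((215/7)*(-8))*(-9)) = 1/(688 - 1720/7*(-9)) = 1/(688 + 15480/7) = 1/(20296/7) = 7/20296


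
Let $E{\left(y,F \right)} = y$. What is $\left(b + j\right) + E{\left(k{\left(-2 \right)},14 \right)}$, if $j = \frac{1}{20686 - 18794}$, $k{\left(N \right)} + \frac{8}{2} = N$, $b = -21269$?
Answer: $- \frac{40252299}{1892} \approx -21275.0$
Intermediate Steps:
$k{\left(N \right)} = -4 + N$
$j = \frac{1}{1892} \approx 0.00052854$
$\left(b + j\right) + E{\left(k{\left(-2 \right)},14 \right)} = \left(-21269 + \frac{1}{1892}\right) - 6 = - \frac{40240947}{1892} - 6 = - \frac{40252299}{1892}$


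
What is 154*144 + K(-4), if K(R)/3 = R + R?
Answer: 22152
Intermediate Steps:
K(R) = 6*R (K(R) = 3*(R + R) = 3*(2*R) = 6*R)
154*144 + K(-4) = 154*144 + 6*(-4) = 22176 - 24 = 22152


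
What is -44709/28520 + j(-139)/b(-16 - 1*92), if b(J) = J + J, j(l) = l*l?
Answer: -17521627/192510 ≈ -91.017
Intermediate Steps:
j(l) = l²
b(J) = 2*J
-44709/28520 + j(-139)/b(-16 - 1*92) = -44709/28520 + (-139)²/((2*(-16 - 1*92))) = -44709*1/28520 + 19321/((2*(-16 - 92))) = -44709/28520 + 19321/((2*(-108))) = -44709/28520 + 19321/(-216) = -44709/28520 + 19321*(-1/216) = -44709/28520 - 19321/216 = -17521627/192510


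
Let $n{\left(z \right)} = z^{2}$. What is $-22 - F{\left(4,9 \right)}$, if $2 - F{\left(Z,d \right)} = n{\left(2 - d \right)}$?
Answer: $25$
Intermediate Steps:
$F{\left(Z,d \right)} = 2 - \left(2 - d\right)^{2}$
$-22 - F{\left(4,9 \right)} = -22 - \left(2 - \left(-2 + 9\right)^{2}\right) = -22 - \left(2 - 7^{2}\right) = -22 - \left(2 - 49\right) = -22 - -47 = -22 + 47 = 25$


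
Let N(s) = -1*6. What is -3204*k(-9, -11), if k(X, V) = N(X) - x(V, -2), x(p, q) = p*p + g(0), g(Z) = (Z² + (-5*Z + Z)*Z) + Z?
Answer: 406908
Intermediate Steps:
N(s) = -6
g(Z) = Z - 3*Z² (g(Z) = (Z² + (-4*Z)*Z) + Z = (Z² - 4*Z²) + Z = -3*Z² + Z = Z - 3*Z²)
x(p, q) = p² (x(p, q) = p*p + 0*(1 - 3*0) = p² + 0*(1 + 0) = p² + 0*1 = p² + 0 = p²)
k(X, V) = -6 - V²
-3204*k(-9, -11) = -3204*(-6 - 1*(-11)²) = -3204*(-6 - 1*121) = -3204*(-6 - 121) = -3204*(-127) = 406908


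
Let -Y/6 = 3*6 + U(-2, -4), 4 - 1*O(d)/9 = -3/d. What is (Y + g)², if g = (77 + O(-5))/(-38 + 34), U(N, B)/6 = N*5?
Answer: 5067001/100 ≈ 50670.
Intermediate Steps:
U(N, B) = 30*N (U(N, B) = 6*(N*5) = 6*(5*N) = 30*N)
O(d) = 36 + 27/d (O(d) = 36 - (-27)/d = 36 + 27/d)
g = -269/10 (g = (77 + (36 + 27/(-5)))/(-38 + 34) = (77 + (36 + 27*(-⅕)))/(-4) = (77 + (36 - 27/5))*(-¼) = (77 + 153/5)*(-¼) = (538/5)*(-¼) = -269/10 ≈ -26.900)
Y = 252 (Y = -6*(3*6 + 30*(-2)) = -6*(18 - 60) = -6*(-42) = 252)
(Y + g)² = (252 - 269/10)² = (2251/10)² = 5067001/100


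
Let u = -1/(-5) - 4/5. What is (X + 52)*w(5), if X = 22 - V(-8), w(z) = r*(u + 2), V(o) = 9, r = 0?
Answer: 0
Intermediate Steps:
u = -⅗ (u = -1*(-⅕) - 4*⅕ = ⅕ - ⅘ = -⅗ ≈ -0.60000)
w(z) = 0 (w(z) = 0*(-⅗ + 2) = 0*(7/5) = 0)
X = 13 (X = 22 - 1*9 = 22 - 9 = 13)
(X + 52)*w(5) = (13 + 52)*0 = 65*0 = 0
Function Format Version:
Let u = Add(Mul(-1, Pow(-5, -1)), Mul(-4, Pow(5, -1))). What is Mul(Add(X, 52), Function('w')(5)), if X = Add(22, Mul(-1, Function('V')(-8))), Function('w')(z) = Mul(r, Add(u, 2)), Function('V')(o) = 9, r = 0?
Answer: 0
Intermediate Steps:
u = Rational(-3, 5) (u = Add(Mul(-1, Rational(-1, 5)), Mul(-4, Rational(1, 5))) = Add(Rational(1, 5), Rational(-4, 5)) = Rational(-3, 5) ≈ -0.60000)
Function('w')(z) = 0 (Function('w')(z) = Mul(0, Add(Rational(-3, 5), 2)) = Mul(0, Rational(7, 5)) = 0)
X = 13 (X = Add(22, Mul(-1, 9)) = Add(22, -9) = 13)
Mul(Add(X, 52), Function('w')(5)) = Mul(Add(13, 52), 0) = Mul(65, 0) = 0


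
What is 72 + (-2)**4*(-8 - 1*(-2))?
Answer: -24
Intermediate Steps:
72 + (-2)**4*(-8 - 1*(-2)) = 72 + 16*(-8 + 2) = 72 + 16*(-6) = 72 - 96 = -24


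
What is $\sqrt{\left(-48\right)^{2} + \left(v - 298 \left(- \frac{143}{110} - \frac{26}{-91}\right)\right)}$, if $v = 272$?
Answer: $\frac{\sqrt{3525865}}{35} \approx 53.649$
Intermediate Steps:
$\sqrt{\left(-48\right)^{2} + \left(v - 298 \left(- \frac{143}{110} - \frac{26}{-91}\right)\right)} = \sqrt{\left(-48\right)^{2} - \left(-272 + 298 \left(- \frac{143}{110} - \frac{26}{-91}\right)\right)} = \sqrt{2304 - \left(-272 + 298 \left(\left(-143\right) \frac{1}{110} - - \frac{2}{7}\right)\right)} = \sqrt{2304 - \left(-272 + 298 \left(- \frac{13}{10} + \frac{2}{7}\right)\right)} = \sqrt{2304 + \left(272 - - \frac{10579}{35}\right)} = \sqrt{2304 + \left(272 + \frac{10579}{35}\right)} = \sqrt{2304 + \frac{20099}{35}} = \sqrt{\frac{100739}{35}} = \frac{\sqrt{3525865}}{35}$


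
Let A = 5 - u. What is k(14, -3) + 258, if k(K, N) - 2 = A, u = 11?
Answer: 254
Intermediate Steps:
A = -6 (A = 5 - 1*11 = 5 - 11 = -6)
k(K, N) = -4 (k(K, N) = 2 - 6 = -4)
k(14, -3) + 258 = -4 + 258 = 254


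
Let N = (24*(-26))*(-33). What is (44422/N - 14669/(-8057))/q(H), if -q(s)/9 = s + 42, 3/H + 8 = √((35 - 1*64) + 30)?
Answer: -329986051/31036972824 ≈ -0.010632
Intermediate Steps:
N = 20592 (N = -624*(-33) = 20592)
H = -3/7 (H = 3/(-8 + √((35 - 1*64) + 30)) = 3/(-8 + √((35 - 64) + 30)) = 3/(-8 + √(-29 + 30)) = 3/(-8 + √1) = 3/(-8 + 1) = 3/(-7) = 3*(-⅐) = -3/7 ≈ -0.42857)
q(s) = -378 - 9*s (q(s) = -9*(s + 42) = -9*(42 + s) = -378 - 9*s)
(44422/N - 14669/(-8057))/q(H) = (44422/20592 - 14669/(-8057))/(-378 - 9*(-3/7)) = (44422*(1/20592) - 14669*(-1/8057))/(-378 + 27/7) = (22211/10296 + 14669/8057)/(-2619/7) = (329986051/82954872)*(-7/2619) = -329986051/31036972824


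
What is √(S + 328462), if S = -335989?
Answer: I*√7527 ≈ 86.758*I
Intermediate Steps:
√(S + 328462) = √(-335989 + 328462) = √(-7527) = I*√7527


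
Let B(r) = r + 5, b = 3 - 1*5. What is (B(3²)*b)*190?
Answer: -5320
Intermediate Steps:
b = -2 (b = 3 - 5 = -2)
B(r) = 5 + r
(B(3²)*b)*190 = ((5 + 3²)*(-2))*190 = ((5 + 9)*(-2))*190 = (14*(-2))*190 = -28*190 = -5320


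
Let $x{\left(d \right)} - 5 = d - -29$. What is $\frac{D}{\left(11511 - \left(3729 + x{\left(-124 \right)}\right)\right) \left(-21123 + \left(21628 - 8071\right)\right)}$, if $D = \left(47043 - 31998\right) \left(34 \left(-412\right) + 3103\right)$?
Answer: $\frac{18229525}{6617728} \approx 2.7547$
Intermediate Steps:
$x{\left(d \right)} = 34 + d$ ($x{\left(d \right)} = 5 + \left(d - -29\right) = 5 + \left(d + 29\right) = 5 + \left(29 + d\right) = 34 + d$)
$D = -164065725$ ($D = 15045 \left(-14008 + 3103\right) = 15045 \left(-10905\right) = -164065725$)
$\frac{D}{\left(11511 - \left(3729 + x{\left(-124 \right)}\right)\right) \left(-21123 + \left(21628 - 8071\right)\right)} = - \frac{164065725}{\left(11511 + \left(\left(-9038 + 5309\right) - \left(34 - 124\right)\right)\right) \left(-21123 + \left(21628 - 8071\right)\right)} = - \frac{164065725}{\left(11511 - 3639\right) \left(-21123 + \left(21628 - 8071\right)\right)} = - \frac{164065725}{\left(11511 + \left(-3729 + 90\right)\right) \left(-21123 + 13557\right)} = - \frac{164065725}{\left(11511 - 3639\right) \left(-7566\right)} = - \frac{164065725}{7872 \left(-7566\right)} = - \frac{164065725}{-59559552} = \left(-164065725\right) \left(- \frac{1}{59559552}\right) = \frac{18229525}{6617728}$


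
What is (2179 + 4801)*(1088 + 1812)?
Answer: 20242000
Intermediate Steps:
(2179 + 4801)*(1088 + 1812) = 6980*2900 = 20242000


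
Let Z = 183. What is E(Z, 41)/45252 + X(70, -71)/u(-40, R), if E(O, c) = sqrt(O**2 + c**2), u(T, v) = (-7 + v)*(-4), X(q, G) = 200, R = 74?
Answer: -50/67 + sqrt(35170)/45252 ≈ -0.74212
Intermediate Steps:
u(T, v) = 28 - 4*v
E(Z, 41)/45252 + X(70, -71)/u(-40, R) = sqrt(183**2 + 41**2)/45252 + 200/(28 - 4*74) = sqrt(33489 + 1681)*(1/45252) + 200/(28 - 296) = sqrt(35170)*(1/45252) + 200/(-268) = sqrt(35170)/45252 + 200*(-1/268) = sqrt(35170)/45252 - 50/67 = -50/67 + sqrt(35170)/45252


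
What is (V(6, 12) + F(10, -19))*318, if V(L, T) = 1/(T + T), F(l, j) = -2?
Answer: -2491/4 ≈ -622.75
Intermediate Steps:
V(L, T) = 1/(2*T)
(V(6, 12) + F(10, -19))*318 = ((½)/12 - 2)*318 = ((½)*(1/12) - 2)*318 = (1/24 - 2)*318 = -47/24*318 = -2491/4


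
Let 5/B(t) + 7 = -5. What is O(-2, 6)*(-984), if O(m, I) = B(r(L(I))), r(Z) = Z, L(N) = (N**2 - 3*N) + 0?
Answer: 410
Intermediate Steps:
L(N) = N**2 - 3*N
B(t) = -5/12 (B(t) = 5/(-7 - 5) = 5/(-12) = 5*(-1/12) = -5/12)
O(m, I) = -5/12
O(-2, 6)*(-984) = -5/12*(-984) = 410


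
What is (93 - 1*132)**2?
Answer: 1521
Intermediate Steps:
(93 - 1*132)**2 = (93 - 132)**2 = (-39)**2 = 1521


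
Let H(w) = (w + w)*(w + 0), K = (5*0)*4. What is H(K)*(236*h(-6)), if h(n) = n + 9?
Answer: 0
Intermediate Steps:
h(n) = 9 + n
K = 0 (K = 0*4 = 0)
H(w) = 2*w² (H(w) = (2*w)*w = 2*w²)
H(K)*(236*h(-6)) = (2*0²)*(236*(9 - 6)) = (2*0)*(236*3) = 0*708 = 0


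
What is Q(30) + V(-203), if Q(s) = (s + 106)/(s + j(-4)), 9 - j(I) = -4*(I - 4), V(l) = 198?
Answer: 1522/7 ≈ 217.43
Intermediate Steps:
j(I) = -7 + 4*I (j(I) = 9 - (-4)*(I - 4) = 9 - (-4)*(-4 + I) = 9 - (16 - 4*I) = 9 + (-16 + 4*I) = -7 + 4*I)
Q(s) = (106 + s)/(-23 + s) (Q(s) = (s + 106)/(s + (-7 + 4*(-4))) = (106 + s)/(s + (-7 - 16)) = (106 + s)/(s - 23) = (106 + s)/(-23 + s))
Q(30) + V(-203) = (106 + 30)/(-23 + 30) + 198 = 136/7 + 198 = 1522/7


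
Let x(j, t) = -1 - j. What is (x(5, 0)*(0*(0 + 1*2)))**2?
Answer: 0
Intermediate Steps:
(x(5, 0)*(0*(0 + 1*2)))**2 = ((-1 - 1*5)*(0*(0 + 1*2)))**2 = ((-1 - 5)*(0*(0 + 2)))**2 = (-0*2)**2 = (-6*0)**2 = 0**2 = 0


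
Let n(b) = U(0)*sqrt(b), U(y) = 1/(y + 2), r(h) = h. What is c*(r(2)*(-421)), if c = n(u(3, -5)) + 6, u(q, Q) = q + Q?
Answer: -5052 - 421*I*sqrt(2) ≈ -5052.0 - 595.38*I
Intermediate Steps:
u(q, Q) = Q + q
U(y) = 1/(2 + y)
n(b) = sqrt(b)/2 (n(b) = sqrt(b)/(2 + 0) = sqrt(b)/2)
c = 6 + I*sqrt(2)/2 (c = sqrt(-5 + 3)/2 + 6 = sqrt(-2)/2 + 6 = (I*sqrt(2))/2 + 6 = I*sqrt(2)/2 + 6 = 6 + I*sqrt(2)/2 ≈ 6.0 + 0.70711*I)
c*(r(2)*(-421)) = (6 + I*sqrt(2)/2)*(2*(-421)) = (6 + I*sqrt(2)/2)*(-842) = -5052 - 421*I*sqrt(2)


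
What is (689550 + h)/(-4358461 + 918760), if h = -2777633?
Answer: 2088083/3439701 ≈ 0.60705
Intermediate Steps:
(689550 + h)/(-4358461 + 918760) = (689550 - 2777633)/(-4358461 + 918760) = -2088083/(-3439701) = -2088083*(-1/3439701) = 2088083/3439701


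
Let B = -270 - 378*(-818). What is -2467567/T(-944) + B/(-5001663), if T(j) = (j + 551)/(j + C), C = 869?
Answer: -102849501522793/218405951 ≈ -4.7091e+5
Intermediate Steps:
B = 308934 (B = -270 + 309204 = 308934)
T(j) = (551 + j)/(869 + j) (T(j) = (j + 551)/(j + 869) = (551 + j)/(869 + j))
-2467567/T(-944) + B/(-5001663) = -2467567*(869 - 944)/(551 - 944) + 308934/(-5001663) = -2467567/(-393/(-75)) + 308934*(-1/5001663) = -2467567/((-1/75*(-393))) - 102978/1667221 = -2467567/131/25 - 102978/1667221 = -2467567*25/131 - 102978/1667221 = -61689175/131 - 102978/1667221 = -102849501522793/218405951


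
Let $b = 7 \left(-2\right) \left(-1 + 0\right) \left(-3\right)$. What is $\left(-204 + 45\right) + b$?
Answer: $-201$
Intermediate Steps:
$b = -42$ ($b = - 14 \left(\left(-1\right) \left(-3\right)\right) = \left(-14\right) 3 = -42$)
$\left(-204 + 45\right) + b = \left(-204 + 45\right) - 42 = -159 - 42 = -201$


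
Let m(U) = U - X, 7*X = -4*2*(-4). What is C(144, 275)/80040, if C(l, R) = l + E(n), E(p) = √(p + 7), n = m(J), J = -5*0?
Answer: 6/3335 + √119/560280 ≈ 0.0018186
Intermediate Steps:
X = 32/7 (X = (-4*2*(-4))/7 = (-8*(-4))/7 = (⅐)*32 = 32/7 ≈ 4.5714)
J = 0
m(U) = -32/7 + U (m(U) = U - 1*32/7 = U - 32/7 = -32/7 + U)
n = -32/7 (n = -32/7 + 0 = -32/7 ≈ -4.5714)
E(p) = √(7 + p)
C(l, R) = l + √119/7 (C(l, R) = l + √(7 - 32/7) = l + √(17/7) = l + √119/7)
C(144, 275)/80040 = (144 + √119/7)/80040 = (144 + √119/7)*(1/80040) = 6/3335 + √119/560280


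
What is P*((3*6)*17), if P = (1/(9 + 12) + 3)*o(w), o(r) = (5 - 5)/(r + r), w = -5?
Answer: 0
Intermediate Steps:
o(r) = 0 (o(r) = 0/((2*r)) = 0*(1/(2*r)) = 0)
P = 0 (P = (1/(9 + 12) + 3)*0 = (1/21 + 3)*0 = (64/21)*0 = 0)
P*((3*6)*17) = 0*((3*6)*17) = 0*(18*17) = 0*306 = 0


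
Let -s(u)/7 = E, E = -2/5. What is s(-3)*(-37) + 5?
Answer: -493/5 ≈ -98.600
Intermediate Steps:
E = -⅖ (E = -2*⅕ = -⅖ ≈ -0.40000)
s(u) = 14/5 (s(u) = -7*(-⅖) = 14/5)
s(-3)*(-37) + 5 = (14/5)*(-37) + 5 = -518/5 + 5 = -493/5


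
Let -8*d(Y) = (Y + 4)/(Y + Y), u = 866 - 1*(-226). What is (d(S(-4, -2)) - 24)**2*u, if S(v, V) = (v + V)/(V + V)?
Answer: 123083779/192 ≈ 6.4106e+5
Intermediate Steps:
u = 1092 (u = 866 + 226 = 1092)
S(v, V) = (V + v)/(2*V) (S(v, V) = (V + v)/((2*V)) = (V + v)*(1/(2*V)) = (V + v)/(2*V))
d(Y) = -(4 + Y)/(16*Y) (d(Y) = -(Y + 4)/(8*(Y + Y)) = -(4 + Y)/(8*(2*Y)) = -(4 + Y)*1/(2*Y)/8 = -(4 + Y)/(16*Y))
(d(S(-4, -2)) - 24)**2*u = ((-4 - (-2 - 4)/(2*(-2)))/(16*(((1/2)*(-2 - 4)/(-2)))) - 24)**2*1092 = ((-4 - (-1)*(-6)/(2*2))/(16*(((1/2)*(-1/2)*(-6)))) - 24)**2*1092 = ((-4 - 1*3/2)/(16*(3/2)) - 24)**2*1092 = ((1/16)*(2/3)*(-4 - 3/2) - 24)**2*1092 = ((1/16)*(2/3)*(-11/2) - 24)**2*1092 = (-11/48 - 24)**2*1092 = (-1163/48)**2*1092 = (1352569/2304)*1092 = 123083779/192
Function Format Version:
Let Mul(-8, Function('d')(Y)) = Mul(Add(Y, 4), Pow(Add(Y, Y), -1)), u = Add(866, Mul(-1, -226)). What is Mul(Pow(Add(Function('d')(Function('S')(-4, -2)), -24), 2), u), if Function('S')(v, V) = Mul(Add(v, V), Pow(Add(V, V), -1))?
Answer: Rational(123083779, 192) ≈ 6.4106e+5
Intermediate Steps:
u = 1092 (u = Add(866, 226) = 1092)
Function('S')(v, V) = Mul(Rational(1, 2), Pow(V, -1), Add(V, v)) (Function('S')(v, V) = Mul(Add(V, v), Pow(Mul(2, V), -1)) = Mul(Add(V, v), Mul(Rational(1, 2), Pow(V, -1))) = Mul(Rational(1, 2), Pow(V, -1), Add(V, v)))
Function('d')(Y) = Mul(Rational(-1, 16), Pow(Y, -1), Add(4, Y)) (Function('d')(Y) = Mul(Rational(-1, 8), Mul(Add(Y, 4), Pow(Add(Y, Y), -1))) = Mul(Rational(-1, 8), Mul(Add(4, Y), Pow(Mul(2, Y), -1))) = Mul(Rational(-1, 8), Mul(Add(4, Y), Mul(Rational(1, 2), Pow(Y, -1)))) = Mul(Rational(-1, 8), Mul(Rational(1, 2), Pow(Y, -1), Add(4, Y))) = Mul(Rational(-1, 16), Pow(Y, -1), Add(4, Y)))
Mul(Pow(Add(Function('d')(Function('S')(-4, -2)), -24), 2), u) = Mul(Pow(Add(Mul(Rational(1, 16), Pow(Mul(Rational(1, 2), Pow(-2, -1), Add(-2, -4)), -1), Add(-4, Mul(-1, Mul(Rational(1, 2), Pow(-2, -1), Add(-2, -4))))), -24), 2), 1092) = Mul(Pow(Add(Mul(Rational(1, 16), Pow(Mul(Rational(1, 2), Rational(-1, 2), -6), -1), Add(-4, Mul(-1, Mul(Rational(1, 2), Rational(-1, 2), -6)))), -24), 2), 1092) = Mul(Pow(Add(Mul(Rational(1, 16), Pow(Rational(3, 2), -1), Add(-4, Mul(-1, Rational(3, 2)))), -24), 2), 1092) = Mul(Pow(Add(Mul(Rational(1, 16), Rational(2, 3), Add(-4, Rational(-3, 2))), -24), 2), 1092) = Mul(Pow(Add(Mul(Rational(1, 16), Rational(2, 3), Rational(-11, 2)), -24), 2), 1092) = Mul(Pow(Add(Rational(-11, 48), -24), 2), 1092) = Mul(Pow(Rational(-1163, 48), 2), 1092) = Mul(Rational(1352569, 2304), 1092) = Rational(123083779, 192)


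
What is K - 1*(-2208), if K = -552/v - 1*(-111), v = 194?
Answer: 224667/97 ≈ 2316.2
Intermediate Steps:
K = 10491/97 (K = -552/194 - 1*(-111) = -552*1/194 + 111 = -276/97 + 111 = 10491/97 ≈ 108.15)
K - 1*(-2208) = 10491/97 - 1*(-2208) = 10491/97 + 2208 = 224667/97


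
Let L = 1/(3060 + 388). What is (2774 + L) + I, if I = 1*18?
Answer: 9626817/3448 ≈ 2792.0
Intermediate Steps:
L = 1/3448 ≈ 0.00029002
I = 18
(2774 + L) + I = (2774 + 1/3448) + 18 = 9564753/3448 + 18 = 9626817/3448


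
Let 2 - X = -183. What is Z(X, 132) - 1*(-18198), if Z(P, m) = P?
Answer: 18383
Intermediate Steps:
X = 185 (X = 2 - 1*(-183) = 2 + 183 = 185)
Z(X, 132) - 1*(-18198) = 185 - 1*(-18198) = 185 + 18198 = 18383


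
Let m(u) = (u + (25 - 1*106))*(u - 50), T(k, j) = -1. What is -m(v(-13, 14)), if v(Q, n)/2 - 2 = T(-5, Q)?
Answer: -3792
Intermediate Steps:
v(Q, n) = 2 (v(Q, n) = 4 + 2*(-1) = 4 - 2 = 2)
m(u) = (-81 + u)*(-50 + u) (m(u) = (u + (25 - 106))*(-50 + u) = (u - 81)*(-50 + u) = (-81 + u)*(-50 + u))
-m(v(-13, 14)) = -(4050 + 2² - 131*2) = -(4050 + 4 - 262) = -1*3792 = -3792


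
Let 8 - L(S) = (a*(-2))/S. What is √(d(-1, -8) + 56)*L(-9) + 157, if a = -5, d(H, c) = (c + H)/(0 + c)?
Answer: 157 + 41*√914/18 ≈ 225.86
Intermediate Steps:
d(H, c) = (H + c)/c
L(S) = 8 - 10/S (L(S) = 8 - (-5*(-2))/S = 8 - 10/S)
√(d(-1, -8) + 56)*L(-9) + 157 = √((-1 - 8)/(-8) + 56)*(8 - 10/(-9)) + 157 = √(-⅛*(-9) + 56)*(8 - 10*(-⅑)) + 157 = √(9/8 + 56)*(8 + 10/9) + 157 = √(457/8)*(82/9) + 157 = (√914/4)*(82/9) + 157 = 41*√914/18 + 157 = 157 + 41*√914/18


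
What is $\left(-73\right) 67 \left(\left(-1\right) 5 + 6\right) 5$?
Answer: $-24455$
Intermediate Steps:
$\left(-73\right) 67 \left(\left(-1\right) 5 + 6\right) 5 = - 4891 \left(-5 + 6\right) 5 = - 4891 \cdot 1 \cdot 5 = \left(-4891\right) 5 = -24455$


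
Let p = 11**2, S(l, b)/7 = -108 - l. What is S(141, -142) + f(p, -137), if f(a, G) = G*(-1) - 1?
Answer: -1607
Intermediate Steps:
S(l, b) = -756 - 7*l (S(l, b) = 7*(-108 - l) = -756 - 7*l)
p = 121
f(a, G) = -1 - G (f(a, G) = -G - 1 = -1 - G)
S(141, -142) + f(p, -137) = (-756 - 7*141) + (-1 - 1*(-137)) = (-756 - 987) + (-1 + 137) = -1743 + 136 = -1607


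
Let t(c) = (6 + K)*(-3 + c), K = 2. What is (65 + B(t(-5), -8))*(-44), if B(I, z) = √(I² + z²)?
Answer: -2860 - 352*√65 ≈ -5697.9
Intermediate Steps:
t(c) = -24 + 8*c (t(c) = (6 + 2)*(-3 + c) = 8*(-3 + c) = -24 + 8*c)
(65 + B(t(-5), -8))*(-44) = (65 + √((-24 + 8*(-5))² + (-8)²))*(-44) = (65 + √((-24 - 40)² + 64))*(-44) = (65 + √((-64)² + 64))*(-44) = (65 + √(4096 + 64))*(-44) = (65 + √4160)*(-44) = (65 + 8*√65)*(-44) = -2860 - 352*√65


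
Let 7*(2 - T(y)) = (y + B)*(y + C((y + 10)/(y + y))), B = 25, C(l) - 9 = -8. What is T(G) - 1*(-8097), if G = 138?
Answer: 34036/7 ≈ 4862.3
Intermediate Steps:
C(l) = 1 (C(l) = 9 - 8 = 1)
T(y) = 2 - (1 + y)*(25 + y)/7 (T(y) = 2 - (y + 25)*(y + 1)/7 = 2 - (25 + y)*(1 + y)/7 = 2 - (1 + y)*(25 + y)/7)
T(G) - 1*(-8097) = (-11/7 - 26/7*138 - ⅐*138²) - 1*(-8097) = (-11/7 - 3588/7 - ⅐*19044) + 8097 = (-11/7 - 3588/7 - 19044/7) + 8097 = -22643/7 + 8097 = 34036/7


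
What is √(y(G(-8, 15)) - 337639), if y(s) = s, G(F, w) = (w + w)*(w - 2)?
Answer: I*√337249 ≈ 580.73*I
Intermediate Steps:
G(F, w) = 2*w*(-2 + w) (G(F, w) = (2*w)*(-2 + w) = 2*w*(-2 + w))
√(y(G(-8, 15)) - 337639) = √(2*15*(-2 + 15) - 337639) = √(2*15*13 - 337639) = √(390 - 337639) = √(-337249) = I*√337249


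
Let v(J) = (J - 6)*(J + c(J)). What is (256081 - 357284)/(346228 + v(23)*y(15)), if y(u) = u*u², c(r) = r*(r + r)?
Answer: -101203/62368603 ≈ -0.0016227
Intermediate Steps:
c(r) = 2*r² (c(r) = r*(2*r) = 2*r²)
v(J) = (-6 + J)*(J + 2*J²) (v(J) = (J - 6)*(J + 2*J²) = (-6 + J)*(J + 2*J²))
y(u) = u³
(256081 - 357284)/(346228 + v(23)*y(15)) = (256081 - 357284)/(346228 + (23*(-6 - 11*23 + 2*23²))*15³) = -101203/(346228 + (23*(-6 - 253 + 2*529))*3375) = -101203/(346228 + (23*(-6 - 253 + 1058))*3375) = -101203/(346228 + (23*799)*3375) = -101203/(346228 + 18377*3375) = -101203/(346228 + 62022375) = -101203/62368603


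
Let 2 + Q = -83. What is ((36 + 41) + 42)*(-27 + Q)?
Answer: -13328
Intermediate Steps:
Q = -85 (Q = -2 - 83 = -85)
((36 + 41) + 42)*(-27 + Q) = ((36 + 41) + 42)*(-27 - 85) = (77 + 42)*(-112) = 119*(-112) = -13328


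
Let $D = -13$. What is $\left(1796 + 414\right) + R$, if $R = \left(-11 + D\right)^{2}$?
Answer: $2786$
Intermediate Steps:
$R = 576$ ($R = \left(-11 - 13\right)^{2} = \left(-24\right)^{2} = 576$)
$\left(1796 + 414\right) + R = \left(1796 + 414\right) + 576 = 2210 + 576 = 2786$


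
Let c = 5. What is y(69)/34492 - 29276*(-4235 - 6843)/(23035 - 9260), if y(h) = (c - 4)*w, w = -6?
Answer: 192869466847/8191850 ≈ 23544.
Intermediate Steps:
y(h) = -6 (y(h) = (5 - 4)*(-6) = 1*(-6) = -6)
y(69)/34492 - 29276*(-4235 - 6843)/(23035 - 9260) = -6/34492 - 29276*(-4235 - 6843)/(23035 - 9260) = -6*1/34492 - 29276/(13775/(-11078)) = -3/17246 - 29276/(13775*(-1/11078)) = -3/17246 - 29276/(-475/382) = -3/17246 - 29276*(-382/475) = -3/17246 + 11183432/475 = 192869466847/8191850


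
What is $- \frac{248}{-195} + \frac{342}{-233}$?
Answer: $- \frac{8906}{45435} \approx -0.19602$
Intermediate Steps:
$- \frac{248}{-195} + \frac{342}{-233} = \left(-248\right) \left(- \frac{1}{195}\right) + 342 \left(- \frac{1}{233}\right) = \frac{248}{195} - \frac{342}{233} = - \frac{8906}{45435}$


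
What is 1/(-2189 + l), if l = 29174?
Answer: 1/26985 ≈ 3.7058e-5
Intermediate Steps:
1/(-2189 + l) = 1/(-2189 + 29174) = 1/26985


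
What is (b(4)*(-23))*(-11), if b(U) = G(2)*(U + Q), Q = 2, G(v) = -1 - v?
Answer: -4554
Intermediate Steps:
b(U) = -6 - 3*U (b(U) = (-1 - 1*2)*(U + 2) = (-1 - 2)*(2 + U) = -3*(2 + U) = -6 - 3*U)
(b(4)*(-23))*(-11) = ((-6 - 3*4)*(-23))*(-11) = ((-6 - 12)*(-23))*(-11) = -18*(-23)*(-11) = 414*(-11) = -4554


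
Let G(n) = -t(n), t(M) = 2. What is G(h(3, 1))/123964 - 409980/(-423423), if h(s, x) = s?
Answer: 8470318979/8748201462 ≈ 0.96824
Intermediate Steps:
G(n) = -2 (G(n) = -1*2 = -2)
G(h(3, 1))/123964 - 409980/(-423423) = -2/123964 - 409980/(-423423) = -2*1/123964 - 409980*(-1/423423) = -1/61982 + 136660/141141 = 8470318979/8748201462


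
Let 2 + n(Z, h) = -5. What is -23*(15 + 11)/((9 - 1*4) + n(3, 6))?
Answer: 299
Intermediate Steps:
n(Z, h) = -7 (n(Z, h) = -2 - 5 = -7)
-23*(15 + 11)/((9 - 1*4) + n(3, 6)) = -23*(15 + 11)/((9 - 1*4) - 7) = -598/((9 - 4) - 7) = -598/(5 - 7) = -598/(-2) = -598*(-1)/2 = -23*(-13) = 299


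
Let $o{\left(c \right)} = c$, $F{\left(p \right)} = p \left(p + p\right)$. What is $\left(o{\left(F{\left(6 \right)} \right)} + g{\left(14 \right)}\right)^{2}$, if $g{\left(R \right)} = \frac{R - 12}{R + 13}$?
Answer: $\frac{3786916}{729} \approx 5194.7$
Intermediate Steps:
$F{\left(p \right)} = 2 p^{2}$ ($F{\left(p \right)} = p 2 p = 2 p^{2}$)
$g{\left(R \right)} = \frac{-12 + R}{13 + R}$
$\left(o{\left(F{\left(6 \right)} \right)} + g{\left(14 \right)}\right)^{2} = \left(2 \cdot 6^{2} + \frac{-12 + 14}{13 + 14}\right)^{2} = \left(2 \cdot 36 + \frac{1}{27} \cdot 2\right)^{2} = \left(72 + \frac{1}{27} \cdot 2\right)^{2} = \left(72 + \frac{2}{27}\right)^{2} = \left(\frac{1946}{27}\right)^{2} = \frac{3786916}{729}$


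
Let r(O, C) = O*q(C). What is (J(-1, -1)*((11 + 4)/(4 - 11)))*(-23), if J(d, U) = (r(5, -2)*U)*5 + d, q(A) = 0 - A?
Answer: -17595/7 ≈ -2513.6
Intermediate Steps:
q(A) = -A
r(O, C) = -C*O (r(O, C) = O*(-C) = -C*O)
J(d, U) = d + 50*U (J(d, U) = ((-1*(-2)*5)*U)*5 + d = (10*U)*5 + d = 50*U + d = d + 50*U)
(J(-1, -1)*((11 + 4)/(4 - 11)))*(-23) = ((-1 + 50*(-1))*((11 + 4)/(4 - 11)))*(-23) = ((-1 - 50)*(15/(-7)))*(-23) = -765*(-1)/7*(-23) = -51*(-15/7)*(-23) = (765/7)*(-23) = -17595/7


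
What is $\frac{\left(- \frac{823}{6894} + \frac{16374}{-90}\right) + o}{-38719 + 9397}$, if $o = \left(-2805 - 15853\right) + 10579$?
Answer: $\frac{284758487}{1010729340} \approx 0.28174$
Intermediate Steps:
$o = -8079$ ($o = -18658 + 10579 = -8079$)
$\frac{\left(- \frac{823}{6894} + \frac{16374}{-90}\right) + o}{-38719 + 9397} = \frac{\left(- \frac{823}{6894} + \frac{16374}{-90}\right) - 8079}{-38719 + 9397} = \frac{\left(\left(-823\right) \frac{1}{6894} + 16374 \left(- \frac{1}{90}\right)\right) - 8079}{-29322} = \left(\left(- \frac{823}{6894} - \frac{2729}{15}\right) - 8079\right) \left(- \frac{1}{29322}\right) = \left(- \frac{6275357}{34470} - 8079\right) \left(- \frac{1}{29322}\right) = \left(- \frac{284758487}{34470}\right) \left(- \frac{1}{29322}\right) = \frac{284758487}{1010729340}$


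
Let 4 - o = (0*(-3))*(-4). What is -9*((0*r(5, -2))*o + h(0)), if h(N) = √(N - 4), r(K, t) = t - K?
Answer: -18*I ≈ -18.0*I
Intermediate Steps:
o = 4 (o = 4 - 0*(-3)*(-4) = 4 - 0*(-4) = 4 - 1*0 = 4 + 0 = 4)
h(N) = √(-4 + N)
-9*((0*r(5, -2))*o + h(0)) = -9*((0*(-2 - 1*5))*4 + √(-4 + 0)) = -9*((0*(-2 - 5))*4 + √(-4)) = -9*((0*(-7))*4 + 2*I) = -9*(0*4 + 2*I) = -9*(0 + 2*I) = -18*I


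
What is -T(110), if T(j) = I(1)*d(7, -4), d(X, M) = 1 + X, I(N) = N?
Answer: -8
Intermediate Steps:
T(j) = 8 (T(j) = 1*(1 + 7) = 1*8 = 8)
-T(110) = -1*8 = -8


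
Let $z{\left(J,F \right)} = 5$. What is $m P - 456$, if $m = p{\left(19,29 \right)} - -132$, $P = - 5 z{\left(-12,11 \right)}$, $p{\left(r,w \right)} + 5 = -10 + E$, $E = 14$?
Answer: $-3731$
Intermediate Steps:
$p{\left(r,w \right)} = -1$ ($p{\left(r,w \right)} = -5 + \left(-10 + 14\right) = -5 + 4 = -1$)
$P = -25$ ($P = \left(-5\right) 5 = -25$)
$m = 131$ ($m = -1 - -132 = -1 + 132 = 131$)
$m P - 456 = 131 \left(-25\right) - 456 = -3275 - 456 = -3731$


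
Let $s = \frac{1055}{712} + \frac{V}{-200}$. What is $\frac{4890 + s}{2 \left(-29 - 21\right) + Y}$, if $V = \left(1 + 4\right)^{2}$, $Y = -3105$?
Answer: $- \frac{1741323}{1140980} \approx -1.5262$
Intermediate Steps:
$V = 25$ ($V = 5^{2} = 25$)
$s = \frac{483}{356}$ ($s = \frac{1055}{712} + \frac{25}{-200} = 1055 \cdot \frac{1}{712} + 25 \left(- \frac{1}{200}\right) = \frac{1055}{712} - \frac{1}{8} = \frac{483}{356} \approx 1.3567$)
$\frac{4890 + s}{2 \left(-29 - 21\right) + Y} = \frac{4890 + \frac{483}{356}}{2 \left(-29 - 21\right) - 3105} = \frac{1741323}{356 \left(2 \left(-50\right) - 3105\right)} = \frac{1741323}{356 \left(-100 - 3105\right)} = \frac{1741323}{356 \left(-3205\right)} = \frac{1741323}{356} \left(- \frac{1}{3205}\right) = - \frac{1741323}{1140980}$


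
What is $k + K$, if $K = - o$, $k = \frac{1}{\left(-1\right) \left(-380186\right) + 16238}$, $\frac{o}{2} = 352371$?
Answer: $- \frac{279376642607}{396424} \approx -7.0474 \cdot 10^{5}$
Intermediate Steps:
$o = 704742$ ($o = 2 \cdot 352371 = 704742$)
$k = \frac{1}{396424}$ ($k = \frac{1}{380186 + 16238} = \frac{1}{396424} \approx 2.5226 \cdot 10^{-6}$)
$K = -704742$ ($K = \left(-1\right) 704742 = -704742$)
$k + K = \frac{1}{396424} - 704742 = - \frac{279376642607}{396424}$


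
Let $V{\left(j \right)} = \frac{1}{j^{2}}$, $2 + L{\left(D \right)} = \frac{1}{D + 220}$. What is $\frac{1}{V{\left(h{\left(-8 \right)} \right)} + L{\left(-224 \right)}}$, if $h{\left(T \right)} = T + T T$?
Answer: $- \frac{3136}{7055} \approx -0.44451$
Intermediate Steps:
$h{\left(T \right)} = T + T^{2}$
$L{\left(D \right)} = -2 + \frac{1}{220 + D}$ ($L{\left(D \right)} = -2 + \frac{1}{D + 220} = -2 + \frac{1}{220 + D}$)
$V{\left(j \right)} = \frac{1}{j^{2}}$
$\frac{1}{V{\left(h{\left(-8 \right)} \right)} + L{\left(-224 \right)}} = \frac{1}{\frac{1}{64 \left(1 - 8\right)^{2}} + \frac{-439 - -448}{220 - 224}} = \frac{1}{\frac{1}{3136} + \frac{-439 + 448}{-4}} = \frac{1}{\frac{1}{3136} - \frac{9}{4}} = \frac{1}{- \frac{7055}{3136}} = - \frac{3136}{7055}$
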